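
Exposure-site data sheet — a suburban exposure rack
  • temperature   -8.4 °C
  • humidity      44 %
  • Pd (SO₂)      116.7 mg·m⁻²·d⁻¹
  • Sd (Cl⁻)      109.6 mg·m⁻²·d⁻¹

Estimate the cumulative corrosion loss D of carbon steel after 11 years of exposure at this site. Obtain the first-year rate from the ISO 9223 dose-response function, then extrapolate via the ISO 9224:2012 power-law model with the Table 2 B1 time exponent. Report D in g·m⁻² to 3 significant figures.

carbon steel: f(T) = +0.150·(T−10) [T≤10 °C] = -2.7600
  Pd branch = 1.77·Pd^0.52·e^(0.02·RH+f) = 3.209 μm/a
  Cl⁻ term: 0.102·109.6^0.62·exp(0.033·44+0.04·-8.4) = 5.727
  sum: 3.209 + 5.727 → r_corr = 8.936 μm/a
ISO 9224: D(t) = r_corr · t^b with b = 0.523 (carbon steel, B1)
  D(11) = 8.936 × 11^0.523 = 8.936 × 3.505 = 31.32 μm
  Mass loss = 31.32 μm × 7.85 g/cm³ = 245.9 g·m⁻²

D(11) = 246 g·m⁻²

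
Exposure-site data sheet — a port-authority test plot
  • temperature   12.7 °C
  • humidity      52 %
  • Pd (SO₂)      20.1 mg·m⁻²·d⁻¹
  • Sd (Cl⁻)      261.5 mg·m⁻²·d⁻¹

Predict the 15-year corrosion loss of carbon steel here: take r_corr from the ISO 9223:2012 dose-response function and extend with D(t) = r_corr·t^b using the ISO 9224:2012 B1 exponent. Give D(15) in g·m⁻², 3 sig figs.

carbon steel: temperature factor f = -0.054·(2.7) = -0.1458
  Pd branch = 1.77·Pd^0.52·e^(0.02·RH+f) = 20.61 μm/a
  Sd branch = 0.102·Sd^0.62·e^(0.033·RH+0.04·T) = 29.74 μm/a
  r_corr = 20.61 + 29.74 = 50.34 μm/a
Long-term exponent b (ISO 9224 Table 2, B1) = 0.523
  D(15) = 50.34 × 15^0.523 = 50.34 × 4.122 = 207.5 μm
  Mass loss = 207.5 μm × 7.85 g/cm³ = 1629 g·m⁻²

D(15) = 1.63e+03 g·m⁻²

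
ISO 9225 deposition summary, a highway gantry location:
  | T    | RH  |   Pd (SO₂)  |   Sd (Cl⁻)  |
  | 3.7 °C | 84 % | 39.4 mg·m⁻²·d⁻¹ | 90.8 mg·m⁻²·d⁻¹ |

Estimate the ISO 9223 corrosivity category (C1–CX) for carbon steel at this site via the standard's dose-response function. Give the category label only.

C4

carbon steel: f(T) = +0.150·(T−10) [T≤10 °C] = -0.9450
  sulphur-dioxide contribution → 24.94 μm/a
  chloride contribution → 30.96 μm/a
  total first-year rate 55.89 μm/a
ISO 9223 Table 2 (carbon steel): 50 < 55.9 ≤ 80 μm/a ⇒ C4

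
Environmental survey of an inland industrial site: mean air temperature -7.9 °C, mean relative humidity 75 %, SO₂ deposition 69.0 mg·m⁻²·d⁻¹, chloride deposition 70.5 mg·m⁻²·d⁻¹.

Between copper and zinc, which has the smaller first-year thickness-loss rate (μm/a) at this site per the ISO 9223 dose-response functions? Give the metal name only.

copper

copper: f(T) = +0.126·(T−10) [T≤10 °C] = -2.2554
  sulphur-dioxide contribution → 0.1395 μm/a
  chloride contribution → 0.3267 μm/a
  total first-year rate 0.4663 μm/a
zinc: temperature factor f = +0.038·(-17.9) = -0.6802
  sulphur-dioxide contribution → 1.326 μm/a
  chloride contribution → 0.1843 μm/a
  total first-year rate 1.51 μm/a
Ordering by μm/a: zinc (1.51) > copper (0.466)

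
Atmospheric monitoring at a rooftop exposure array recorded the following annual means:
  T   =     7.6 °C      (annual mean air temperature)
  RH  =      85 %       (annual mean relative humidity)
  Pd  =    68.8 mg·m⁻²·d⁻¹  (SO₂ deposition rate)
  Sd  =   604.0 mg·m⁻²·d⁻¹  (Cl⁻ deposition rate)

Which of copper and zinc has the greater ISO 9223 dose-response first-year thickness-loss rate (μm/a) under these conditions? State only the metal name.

copper: f(T) = +0.126·(T−10) [T≤10 °C] = -0.3024
  SO₂ term: 0.0053·68.8^0.26·exp(0.059·85-0.3024) = 1.773
  Cl⁻ term: 0.01025·604.0^0.27·exp(0.036·85+0.049·7.6) = 1.788
  sum: 1.773 + 1.788 → r_corr = 3.561 μm/a
zinc: temperature factor f = +0.038·(-2.4) = -0.0912
  Pd branch = 0.0129·Pd^0.44·e^(0.046·RH+f) = 3.781 μm/a
  Cl⁻ term: 0.0175·604.0^0.57·exp(0.008·85+0.085·7.6) = 2.536
  sum: 3.781 + 2.536 → r_corr = 6.317 μm/a
Ordering by μm/a: zinc (6.32) > copper (3.56)

zinc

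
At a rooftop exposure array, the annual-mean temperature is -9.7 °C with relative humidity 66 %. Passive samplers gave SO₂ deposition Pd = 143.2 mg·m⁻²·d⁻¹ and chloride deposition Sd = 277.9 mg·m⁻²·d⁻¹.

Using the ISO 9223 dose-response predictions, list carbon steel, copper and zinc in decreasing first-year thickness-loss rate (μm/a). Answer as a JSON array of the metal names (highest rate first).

carbon steel: temperature factor f = +0.150·(-19.7) = -2.9550
  SO₂ term: 1.77·143.2^0.52·exp(0.02·66-2.9550) = 4.56
  Cl⁻ term: 0.102·277.9^0.62·exp(0.033·66+0.04·-9.7) = 20.01
  sum: 4.56 + 20.01 → r_corr = 24.57 μm/a
copper: f(T) = +0.126·(T−10) [T≤10 °C] = -2.4822
  Pd branch = 0.0053·Pd^0.26·e^(0.059·RH+f) = 0.07906 μm/a
  Sd branch = 0.01025·Sd^0.27·e^(0.036·RH+0.049·T) = 0.3134 μm/a
  sum: 0.07906 + 0.3134 → r_corr = 0.3924 μm/a
zinc: temperature factor f = +0.038·(-19.7) = -0.7486
  Pd branch = 0.0129·Pd^0.44·e^(0.046·RH+f) = 1.129 μm/a
  Cl⁻ term: 0.0175·277.9^0.57·exp(0.008·66+0.085·-9.7) = 0.3216
  r_corr = 1.129 + 0.3216 = 1.45 μm/a
Ordering by μm/a: carbon steel (24.6) > zinc (1.45) > copper (0.392)

["carbon steel", "zinc", "copper"]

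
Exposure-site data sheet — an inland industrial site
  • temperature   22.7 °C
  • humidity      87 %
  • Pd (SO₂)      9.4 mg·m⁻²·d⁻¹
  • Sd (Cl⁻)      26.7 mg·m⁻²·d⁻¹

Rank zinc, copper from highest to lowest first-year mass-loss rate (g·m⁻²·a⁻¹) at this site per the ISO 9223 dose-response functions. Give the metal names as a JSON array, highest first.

["copper", "zinc"]

zinc: T>10 °C ⇒ hinge -0.071·(22.7−10) = -0.9017
  SO₂ term: 0.0129·9.4^0.44·exp(0.046·87-0.9017) = 0.7677
  Cl⁻ term: 0.0175·26.7^0.57·exp(0.008·87+0.085·22.7) = 1.572
  r_corr = 0.7677 + 1.572 = 2.34 μm/a
  mass loss = 2.34 μm/a × 7.14 g/cm³ = 16.7 g·m⁻²·a⁻¹
copper: T>10 °C ⇒ hinge -0.080·(22.7−10) = -1.0160
  Pd branch = 0.0053·Pd^0.26·e^(0.059·RH+f) = 0.5825 μm/a
  Cl⁻ term: 0.01025·26.7^0.27·exp(0.036·87+0.049·22.7) = 1.734
  sum: 0.5825 + 1.734 → r_corr = 2.317 μm/a
  mass loss = 2.317 μm/a × 8.96 g/cm³ = 20.76 g·m⁻²·a⁻¹
Ordering by g·m⁻²·a⁻¹: copper (20.8) > zinc (16.7)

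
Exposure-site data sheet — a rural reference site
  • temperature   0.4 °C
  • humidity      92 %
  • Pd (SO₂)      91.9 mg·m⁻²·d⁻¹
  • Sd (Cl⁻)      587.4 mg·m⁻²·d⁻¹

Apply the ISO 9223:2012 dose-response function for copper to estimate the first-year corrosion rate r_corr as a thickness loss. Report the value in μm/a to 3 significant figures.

copper: T≤10 °C ⇒ hinge +0.126·(0.4−10) = -1.2096
  Pd branch = 0.0053·Pd^0.26·e^(0.059·RH+f) = 1.166 μm/a
  Cl⁻ term: 0.01025·587.4^0.27·exp(0.036·92+0.049·0.4) = 1.604
  sum: 1.166 + 1.604 → r_corr = 2.77 μm/a

r_corr = 2.77 μm/a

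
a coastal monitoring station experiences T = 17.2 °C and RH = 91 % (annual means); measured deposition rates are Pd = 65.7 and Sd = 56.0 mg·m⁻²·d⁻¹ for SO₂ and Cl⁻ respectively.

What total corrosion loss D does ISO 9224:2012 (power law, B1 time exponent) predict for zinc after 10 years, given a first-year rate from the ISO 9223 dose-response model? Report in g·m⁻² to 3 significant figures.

zinc: T>10 °C ⇒ hinge -0.071·(17.2−10) = -0.5112
  Pd branch = 0.0129·Pd^0.44·e^(0.046·RH+f) = 3.208 μm/a
  Sd branch = 0.0175·Sd^0.57·e^(0.008·RH+0.085·T) = 1.551 μm/a
  r_corr = 3.208 + 1.551 = 4.759 μm/a
ISO 9224: D(t) = r_corr · t^b with b = 0.813 (zinc, B1)
  D(10) = 4.759 × 10^0.813 = 4.759 × 6.501 = 30.94 μm
  Mass loss = 30.94 μm × 7.14 g/cm³ = 220.9 g·m⁻²

D(10) = 221 g·m⁻²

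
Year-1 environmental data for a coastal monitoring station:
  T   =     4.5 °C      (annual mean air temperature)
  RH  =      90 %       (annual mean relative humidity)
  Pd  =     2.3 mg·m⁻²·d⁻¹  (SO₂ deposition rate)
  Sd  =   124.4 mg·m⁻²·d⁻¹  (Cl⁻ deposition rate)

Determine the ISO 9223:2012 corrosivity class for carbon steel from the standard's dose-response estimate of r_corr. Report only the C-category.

C4

carbon steel: f(T) = +0.150·(T−10) [T≤10 °C] = -0.8250
  sulphur-dioxide contribution → 7.236 μm/a
  chloride contribution → 47.36 μm/a
  ⇒ r_corr(carbon steel) = 54.6 μm/a
54.6 μm/a falls in (50, 80] for carbon steel → category C4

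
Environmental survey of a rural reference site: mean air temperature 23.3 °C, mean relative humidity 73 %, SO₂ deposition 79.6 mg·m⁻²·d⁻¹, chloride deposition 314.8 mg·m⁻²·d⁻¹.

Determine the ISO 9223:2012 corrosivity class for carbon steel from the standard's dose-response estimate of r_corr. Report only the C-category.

C5

carbon steel: T>10 °C ⇒ hinge -0.054·(23.3−10) = -0.7182
  sulphur-dioxide contribution → 36.19 μm/a
  chloride contribution → 101.9 μm/a
  total first-year rate 138.1 μm/a
138 μm/a falls in (80, 200] for carbon steel → category C5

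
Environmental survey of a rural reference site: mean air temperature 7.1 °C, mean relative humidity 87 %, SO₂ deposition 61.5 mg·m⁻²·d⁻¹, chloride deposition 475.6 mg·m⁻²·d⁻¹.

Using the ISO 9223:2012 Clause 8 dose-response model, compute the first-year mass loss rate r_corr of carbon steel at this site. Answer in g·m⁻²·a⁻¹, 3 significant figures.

r_corr = 1.29e+03 g·m⁻²·a⁻¹

carbon steel: f(T) = +0.150·(T−10) [T≤10 °C] = -0.4350
  sulphur-dioxide contribution → 55.58 μm/a
  chloride contribution → 109.3 μm/a
  total first-year rate 164.9 μm/a
Convert to mass loss: 164.9 μm/a × 7.85 g/cm³ = 1294 g·m⁻²·a⁻¹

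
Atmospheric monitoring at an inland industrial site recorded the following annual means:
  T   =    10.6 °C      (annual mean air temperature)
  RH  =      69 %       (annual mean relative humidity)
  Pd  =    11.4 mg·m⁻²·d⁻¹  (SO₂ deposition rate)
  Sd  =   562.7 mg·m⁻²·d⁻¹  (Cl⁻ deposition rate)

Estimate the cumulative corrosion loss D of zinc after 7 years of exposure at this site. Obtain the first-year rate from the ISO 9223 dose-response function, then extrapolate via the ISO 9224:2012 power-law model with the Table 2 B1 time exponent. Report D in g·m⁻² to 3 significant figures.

D(7) = 126 g·m⁻²

zinc: temperature factor f = -0.071·(0.6) = -0.0426
  SO₂ term: 0.0129·11.4^0.44·exp(0.046·69-0.0426) = 0.8621
  Cl⁻ term: 0.0175·562.7^0.57·exp(0.008·69+0.085·10.6) = 2.765
  sum: 0.8621 + 2.765 → r_corr = 3.627 μm/a
Long-term exponent b (ISO 9224 Table 2, B1) = 0.813
  D(7) = 3.627 × 7^0.813 = 3.627 × 4.865 = 17.65 μm
  Mass loss = 17.65 μm × 7.14 g/cm³ = 126 g·m⁻²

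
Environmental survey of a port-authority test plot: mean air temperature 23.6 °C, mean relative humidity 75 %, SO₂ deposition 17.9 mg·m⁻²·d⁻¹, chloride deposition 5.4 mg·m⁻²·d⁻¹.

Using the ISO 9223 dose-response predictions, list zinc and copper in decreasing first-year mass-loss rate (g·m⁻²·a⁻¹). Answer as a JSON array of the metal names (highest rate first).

zinc: temperature factor f = -0.071·(13.6) = -0.9656
  SO₂ term: 0.0129·17.9^0.44·exp(0.046·75-0.9656) = 0.5506
  Cl⁻ term: 0.0175·5.4^0.57·exp(0.008·75+0.085·23.6) = 0.6198
  sum: 0.5506 + 0.6198 → r_corr = 1.17 μm/a
  mass loss = 1.17 μm/a × 7.14 g/cm³ = 8.357 g·m⁻²·a⁻¹
copper: f(T) = -0.080·(T−10) [T>10 °C] = -1.0880
  Pd branch = 0.0053·Pd^0.26·e^(0.059·RH+f) = 0.3157 μm/a
  Sd branch = 0.01025·Sd^0.27·e^(0.036·RH+0.049·T) = 0.7643 μm/a
  sum: 0.3157 + 0.7643 → r_corr = 1.08 μm/a
  mass loss = 1.08 μm/a × 8.96 g/cm³ = 9.677 g·m⁻²·a⁻¹
Ordering by g·m⁻²·a⁻¹: copper (9.68) > zinc (8.36)

["copper", "zinc"]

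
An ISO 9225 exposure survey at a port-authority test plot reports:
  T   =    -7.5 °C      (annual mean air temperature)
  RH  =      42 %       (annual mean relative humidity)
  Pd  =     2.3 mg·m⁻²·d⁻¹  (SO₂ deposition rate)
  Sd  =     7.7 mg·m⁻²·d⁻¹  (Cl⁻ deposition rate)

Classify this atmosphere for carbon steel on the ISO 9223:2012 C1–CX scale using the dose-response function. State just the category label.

C2

carbon steel: f(T) = +0.150·(T−10) [T≤10 °C] = -2.6250
  SO₂ term: 1.77·2.3^0.52·exp(0.02·42-2.6250) = 0.458
  Cl⁻ term: 0.102·7.7^0.62·exp(0.033·42+0.04·-7.5) = 1.071
  sum: 0.458 + 1.071 → r_corr = 1.529 μm/a
Category bounds: 1.3…25 μm/a bracket r_corr ⇒ C2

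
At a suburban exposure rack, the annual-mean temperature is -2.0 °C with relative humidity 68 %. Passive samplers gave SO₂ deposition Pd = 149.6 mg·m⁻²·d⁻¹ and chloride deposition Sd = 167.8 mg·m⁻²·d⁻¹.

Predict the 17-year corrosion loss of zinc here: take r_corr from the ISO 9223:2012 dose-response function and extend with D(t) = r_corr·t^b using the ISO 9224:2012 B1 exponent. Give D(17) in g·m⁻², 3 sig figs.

zinc: f(T) = +0.038·(T−10) [T≤10 °C] = -0.4560
  SO₂ term: 0.0129·149.6^0.44·exp(0.046·68-0.4560) = 1.69
  Cl⁻ term: 0.0175·167.8^0.57·exp(0.008·68+0.085·-2.0) = 0.4716
  sum: 1.69 + 0.4716 → r_corr = 2.162 μm/a
Long-term exponent b (ISO 9224 Table 2, B1) = 0.813
  D(17) = 2.162 × 17^0.813 = 2.162 × 10.01 = 21.64 μm
  Mass loss = 21.64 μm × 7.14 g/cm³ = 154.5 g·m⁻²

D(17) = 154 g·m⁻²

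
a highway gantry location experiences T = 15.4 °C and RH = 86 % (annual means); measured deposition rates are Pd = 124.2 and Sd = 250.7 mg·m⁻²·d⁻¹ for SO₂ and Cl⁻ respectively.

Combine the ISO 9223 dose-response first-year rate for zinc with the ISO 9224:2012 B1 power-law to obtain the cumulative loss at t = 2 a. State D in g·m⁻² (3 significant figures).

zinc: temperature factor f = -0.071·(5.4) = -0.3834
  Pd branch = 0.0129·Pd^0.44·e^(0.046·RH+f) = 3.833 μm/a
  Sd branch = 0.0175·Sd^0.57·e^(0.008·RH+0.085·T) = 3.005 μm/a
  r_corr = 3.833 + 3.005 = 6.838 μm/a
Power-law: D(2) = r_corr · 2^0.813
  D(2) = 6.838 × 2^0.813 = 6.838 × 1.757 = 12.01 μm
  Mass loss = 12.01 μm × 7.14 g/cm³ = 85.78 g·m⁻²

D(2) = 85.8 g·m⁻²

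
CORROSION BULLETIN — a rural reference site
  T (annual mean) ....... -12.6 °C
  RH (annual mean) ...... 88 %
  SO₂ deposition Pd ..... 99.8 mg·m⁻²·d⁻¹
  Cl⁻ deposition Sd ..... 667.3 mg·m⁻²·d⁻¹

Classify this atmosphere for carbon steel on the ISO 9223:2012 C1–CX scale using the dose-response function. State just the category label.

carbon steel: temperature factor f = +0.150·(-22.6) = -3.3900
  sulphur-dioxide contribution → 3.799 μm/a
  chloride contribution → 63.38 μm/a
  total first-year rate 67.18 μm/a
67.2 μm/a falls in (50, 80] for carbon steel → category C4

C4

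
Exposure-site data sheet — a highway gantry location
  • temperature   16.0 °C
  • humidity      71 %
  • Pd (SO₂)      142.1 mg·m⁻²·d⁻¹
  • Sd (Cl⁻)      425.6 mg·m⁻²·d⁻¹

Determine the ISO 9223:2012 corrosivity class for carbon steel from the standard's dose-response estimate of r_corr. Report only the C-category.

C5

carbon steel: T>10 °C ⇒ hinge -0.054·(16.0−10) = -0.3240
  SO₂ term: 1.77·142.1^0.52·exp(0.02·71-0.3240) = 69.71
  Cl⁻ term: 0.102·425.6^0.62·exp(0.033·71+0.04·16.0) = 85.92
  r_corr = 69.71 + 85.92 = 155.6 μm/a
Category bounds: 80…200 μm/a bracket r_corr ⇒ C5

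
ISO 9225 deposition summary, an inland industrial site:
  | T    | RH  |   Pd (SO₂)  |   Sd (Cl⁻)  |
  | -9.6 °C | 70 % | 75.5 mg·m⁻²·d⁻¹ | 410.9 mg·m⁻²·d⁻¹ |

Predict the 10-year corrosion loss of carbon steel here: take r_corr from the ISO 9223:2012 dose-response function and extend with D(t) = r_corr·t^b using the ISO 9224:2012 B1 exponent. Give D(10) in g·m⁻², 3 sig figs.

carbon steel: T≤10 °C ⇒ hinge +0.150·(-9.6−10) = -2.9400
  Pd branch = 1.77·Pd^0.52·e^(0.02·RH+f) = 3.595 μm/a
  Cl⁻ term: 0.102·410.9^0.62·exp(0.033·70+0.04·-9.6) = 29.21
  r_corr = 3.595 + 29.21 = 32.81 μm/a
Long-term exponent b (ISO 9224 Table 2, B1) = 0.523
  D(10) = 32.81 × 10^0.523 = 32.81 × 3.334 = 109.4 μm
  Mass loss = 109.4 μm × 7.85 g/cm³ = 858.7 g·m⁻²

D(10) = 859 g·m⁻²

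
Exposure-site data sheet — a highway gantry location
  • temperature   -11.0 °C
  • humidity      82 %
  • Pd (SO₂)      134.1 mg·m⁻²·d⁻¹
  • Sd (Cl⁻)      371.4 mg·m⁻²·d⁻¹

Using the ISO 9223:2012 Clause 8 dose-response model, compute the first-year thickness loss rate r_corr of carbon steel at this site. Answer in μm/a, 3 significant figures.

r_corr = 43.5 μm/a

carbon steel: T≤10 °C ⇒ hinge +0.150·(-11.0−10) = -3.1500
  sulphur-dioxide contribution → 4.994 μm/a
  chloride contribution → 38.55 μm/a
  ⇒ r_corr(carbon steel) = 43.54 μm/a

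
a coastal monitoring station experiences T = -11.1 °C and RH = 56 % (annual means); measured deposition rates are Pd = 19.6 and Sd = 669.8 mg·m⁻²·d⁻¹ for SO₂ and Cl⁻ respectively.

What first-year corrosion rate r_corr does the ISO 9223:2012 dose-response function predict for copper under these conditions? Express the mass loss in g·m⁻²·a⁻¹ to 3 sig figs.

r_corr = 2.52 g·m⁻²·a⁻¹

copper: temperature factor f = +0.126·(-21.1) = -2.6586
  Pd branch = 0.0053·Pd^0.26·e^(0.059·RH+f) = 0.02191 μm/a
  Cl⁻ term: 0.01025·669.8^0.27·exp(0.036·56+0.049·-11.1) = 0.2589
  sum: 0.02191 + 0.2589 → r_corr = 0.2808 μm/a
Convert to mass loss: 0.2808 μm/a × 8.96 g/cm³ = 2.516 g·m⁻²·a⁻¹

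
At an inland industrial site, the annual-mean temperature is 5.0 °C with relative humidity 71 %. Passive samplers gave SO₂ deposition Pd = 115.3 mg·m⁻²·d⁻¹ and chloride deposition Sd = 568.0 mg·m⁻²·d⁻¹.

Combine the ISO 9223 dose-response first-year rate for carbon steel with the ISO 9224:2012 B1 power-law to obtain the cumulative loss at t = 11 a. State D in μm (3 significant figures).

carbon steel: f(T) = +0.150·(T−10) [T≤10 °C] = -0.7500
  SO₂ term: 1.77·115.3^0.52·exp(0.02·71-0.7500) = 40.84
  Sd branch = 0.102·Sd^0.62·e^(0.033·RH+0.04·T) = 66.18 μm/a
  sum: 40.84 + 66.18 → r_corr = 107 μm/a
Power-law: D(11) = r_corr · 11^0.523
  D(11) = 107 × 11^0.523 = 107 × 3.505 = 375.1 μm

D(11) = 375 μm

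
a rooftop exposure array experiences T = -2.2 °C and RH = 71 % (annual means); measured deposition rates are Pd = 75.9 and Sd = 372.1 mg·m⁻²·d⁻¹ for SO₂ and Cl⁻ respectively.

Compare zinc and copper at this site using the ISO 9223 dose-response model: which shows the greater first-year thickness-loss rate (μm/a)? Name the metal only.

zinc

zinc: T≤10 °C ⇒ hinge +0.038·(-2.2−10) = -0.4636
  sulphur-dioxide contribution → 1.429 μm/a
  chloride contribution → 0.7478 μm/a
  ⇒ r_corr(zinc) = 2.177 μm/a
copper: temperature factor f = +0.126·(-12.2) = -1.5372
  sulphur-dioxide contribution → 0.2316 μm/a
  chloride contribution → 0.5862 μm/a
  ⇒ r_corr(copper) = 0.8178 μm/a
Ordering by μm/a: zinc (2.18) > copper (0.818)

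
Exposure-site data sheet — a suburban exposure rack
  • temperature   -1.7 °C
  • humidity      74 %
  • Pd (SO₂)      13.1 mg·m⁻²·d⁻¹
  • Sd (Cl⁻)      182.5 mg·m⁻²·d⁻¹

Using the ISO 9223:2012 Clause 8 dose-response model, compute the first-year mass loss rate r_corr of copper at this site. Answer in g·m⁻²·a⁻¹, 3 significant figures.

copper: T≤10 °C ⇒ hinge +0.126·(-1.7−10) = -1.4742
  Pd branch = 0.0053·Pd^0.26·e^(0.059·RH+f) = 0.1865 μm/a
  Cl⁻ term: 0.01025·182.5^0.27·exp(0.036·74+0.049·-1.7) = 0.5521
  sum: 0.1865 + 0.5521 → r_corr = 0.7386 μm/a
Convert to mass loss: 0.7386 μm/a × 8.96 g/cm³ = 6.618 g·m⁻²·a⁻¹

r_corr = 6.62 g·m⁻²·a⁻¹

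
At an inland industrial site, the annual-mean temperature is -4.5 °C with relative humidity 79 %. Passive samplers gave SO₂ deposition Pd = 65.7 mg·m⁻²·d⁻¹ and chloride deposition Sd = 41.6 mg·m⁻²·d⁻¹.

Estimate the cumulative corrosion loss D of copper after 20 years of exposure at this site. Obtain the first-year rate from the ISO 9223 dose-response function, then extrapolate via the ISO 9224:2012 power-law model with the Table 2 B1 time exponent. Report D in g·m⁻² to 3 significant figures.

copper: temperature factor f = +0.126·(-14.5) = -1.8270
  Pd branch = 0.0053·Pd^0.26·e^(0.059·RH+f) = 0.2677 μm/a
  Sd branch = 0.01025·Sd^0.27·e^(0.036·RH+0.049·T) = 0.3866 μm/a
  sum: 0.2677 + 0.3866 → r_corr = 0.6543 μm/a
Power-law: D(20) = r_corr · 20^0.667
  D(20) = 0.6543 × 20^0.667 = 0.6543 × 7.375 = 4.826 μm
  Mass loss = 4.826 μm × 8.96 g/cm³ = 43.24 g·m⁻²

D(20) = 43.2 g·m⁻²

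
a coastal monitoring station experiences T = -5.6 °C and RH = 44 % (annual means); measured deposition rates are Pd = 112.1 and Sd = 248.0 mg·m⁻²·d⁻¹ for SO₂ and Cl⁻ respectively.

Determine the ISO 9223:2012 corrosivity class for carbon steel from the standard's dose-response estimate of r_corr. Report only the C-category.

carbon steel: f(T) = +0.150·(T−10) [T≤10 °C] = -2.3400
  sulphur-dioxide contribution → 4.783 μm/a
  chloride contribution → 10.63 μm/a
  ⇒ r_corr(carbon steel) = 15.41 μm/a
Category bounds: 1.3…25 μm/a bracket r_corr ⇒ C2

C2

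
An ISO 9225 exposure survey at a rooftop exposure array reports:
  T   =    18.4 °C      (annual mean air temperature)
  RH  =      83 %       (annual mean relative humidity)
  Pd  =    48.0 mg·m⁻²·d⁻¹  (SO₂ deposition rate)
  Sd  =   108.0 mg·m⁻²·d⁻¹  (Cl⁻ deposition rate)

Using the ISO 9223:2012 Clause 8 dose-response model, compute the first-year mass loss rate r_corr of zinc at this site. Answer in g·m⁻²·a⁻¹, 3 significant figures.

r_corr = 29.4 g·m⁻²·a⁻¹

zinc: f(T) = -0.071·(T−10) [T>10 °C] = -0.5964
  SO₂ term: 0.0129·48.0^0.44·exp(0.046·83-0.5964) = 1.776
  Cl⁻ term: 0.0175·108.0^0.57·exp(0.008·83+0.085·18.4) = 2.343
  sum: 1.776 + 2.343 → r_corr = 4.119 μm/a
Convert to mass loss: 4.119 μm/a × 7.14 g/cm³ = 29.41 g·m⁻²·a⁻¹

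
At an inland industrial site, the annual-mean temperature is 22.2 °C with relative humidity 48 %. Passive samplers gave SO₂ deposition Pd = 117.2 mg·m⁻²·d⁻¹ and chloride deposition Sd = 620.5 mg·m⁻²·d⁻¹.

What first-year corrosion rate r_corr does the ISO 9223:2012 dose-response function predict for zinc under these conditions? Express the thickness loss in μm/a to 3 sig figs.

r_corr = 7.03 μm/a

zinc: T>10 °C ⇒ hinge -0.071·(22.2−10) = -0.8662
  sulphur-dioxide contribution → 0.4015 μm/a
  chloride contribution → 6.625 μm/a
  ⇒ r_corr(zinc) = 7.026 μm/a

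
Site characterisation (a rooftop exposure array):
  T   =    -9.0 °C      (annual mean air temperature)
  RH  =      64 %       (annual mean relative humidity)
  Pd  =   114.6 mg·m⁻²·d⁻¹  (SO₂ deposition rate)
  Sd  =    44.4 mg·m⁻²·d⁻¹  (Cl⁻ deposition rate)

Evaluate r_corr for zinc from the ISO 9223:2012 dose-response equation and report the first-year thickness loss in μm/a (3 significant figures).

r_corr = 1.08 μm/a

zinc: temperature factor f = +0.038·(-19.0) = -0.7220
  sulphur-dioxide contribution → 0.9586 μm/a
  chloride contribution → 0.1181 μm/a
  ⇒ r_corr(zinc) = 1.077 μm/a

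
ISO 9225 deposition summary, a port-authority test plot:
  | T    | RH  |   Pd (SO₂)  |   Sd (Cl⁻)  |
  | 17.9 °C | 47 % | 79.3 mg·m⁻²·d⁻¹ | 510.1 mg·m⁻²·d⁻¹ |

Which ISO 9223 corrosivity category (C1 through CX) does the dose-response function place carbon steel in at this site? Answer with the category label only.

carbon steel: f(T) = -0.054·(T−10) [T>10 °C] = -0.4266
  SO₂ term: 1.77·79.3^0.52·exp(0.02·47-0.4266) = 28.74
  Cl⁻ term: 0.102·510.1^0.62·exp(0.033·47+0.04·17.9) = 46.98
  sum: 28.74 + 46.98 → r_corr = 75.72 μm/a
Category bounds: 50…80 μm/a bracket r_corr ⇒ C4

C4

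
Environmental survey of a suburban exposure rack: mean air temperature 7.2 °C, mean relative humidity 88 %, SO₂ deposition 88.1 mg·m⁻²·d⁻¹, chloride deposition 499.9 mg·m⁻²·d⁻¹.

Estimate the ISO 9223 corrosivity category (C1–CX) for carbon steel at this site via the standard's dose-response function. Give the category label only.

carbon steel: temperature factor f = +0.150·(-2.8) = -0.4200
  Pd branch = 1.77·Pd^0.52·e^(0.02·RH+f) = 69.39 μm/a
  Sd branch = 0.102·Sd^0.62·e^(0.033·RH+0.04·T) = 117 μm/a
  sum: 69.39 + 117 → r_corr = 186.4 μm/a
186 μm/a falls in (80, 200] for carbon steel → category C5

C5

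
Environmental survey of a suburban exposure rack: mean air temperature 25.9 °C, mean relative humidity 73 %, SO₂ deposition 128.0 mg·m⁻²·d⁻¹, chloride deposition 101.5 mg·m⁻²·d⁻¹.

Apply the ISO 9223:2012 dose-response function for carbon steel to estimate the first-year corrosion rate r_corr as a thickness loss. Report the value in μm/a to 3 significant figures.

r_corr = 96.3 μm/a

carbon steel: f(T) = -0.054·(T−10) [T>10 °C] = -0.8586
  Pd branch = 1.77·Pd^0.52·e^(0.02·RH+f) = 40.26 μm/a
  Sd branch = 0.102·Sd^0.62·e^(0.033·RH+0.04·T) = 56.07 μm/a
  r_corr = 40.26 + 56.07 = 96.34 μm/a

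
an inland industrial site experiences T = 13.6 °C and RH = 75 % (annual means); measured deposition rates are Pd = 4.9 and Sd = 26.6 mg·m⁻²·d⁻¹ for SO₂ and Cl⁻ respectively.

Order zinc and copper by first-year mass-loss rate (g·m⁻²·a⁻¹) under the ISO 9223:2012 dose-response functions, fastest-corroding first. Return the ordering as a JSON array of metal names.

zinc: temperature factor f = -0.071·(3.6) = -0.2556
  SO₂ term: 0.0129·4.9^0.44·exp(0.046·75-0.2556) = 0.6333
  Sd branch = 0.0175·Sd^0.57·e^(0.008·RH+0.085·T) = 0.6574 μm/a
  r_corr = 0.6333 + 0.6574 = 1.291 μm/a
  mass loss = 1.291 μm/a × 7.14 g/cm³ = 9.215 g·m⁻²·a⁻¹
copper: f(T) = -0.080·(T−10) [T>10 °C] = -0.2880
  SO₂ term: 0.0053·4.9^0.26·exp(0.059·75-0.2880) = 0.5017
  Sd branch = 0.01025·Sd^0.27·e^(0.036·RH+0.049·T) = 0.7202 μm/a
  r_corr = 0.5017 + 0.7202 = 1.222 μm/a
  mass loss = 1.222 μm/a × 8.96 g/cm³ = 10.95 g·m⁻²·a⁻¹
Ordering by g·m⁻²·a⁻¹: copper (10.9) > zinc (9.22)

["copper", "zinc"]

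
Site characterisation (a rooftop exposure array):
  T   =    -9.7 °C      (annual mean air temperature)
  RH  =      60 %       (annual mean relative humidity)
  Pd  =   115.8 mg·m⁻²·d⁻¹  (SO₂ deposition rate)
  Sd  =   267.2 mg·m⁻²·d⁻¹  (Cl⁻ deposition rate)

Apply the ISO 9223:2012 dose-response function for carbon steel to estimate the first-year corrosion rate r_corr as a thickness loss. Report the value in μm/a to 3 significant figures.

r_corr = 19.6 μm/a

carbon steel: f(T) = +0.150·(T−10) [T≤10 °C] = -2.9550
  sulphur-dioxide contribution → 3.622 μm/a
  chloride contribution → 16.02 μm/a
  ⇒ r_corr(carbon steel) = 19.64 μm/a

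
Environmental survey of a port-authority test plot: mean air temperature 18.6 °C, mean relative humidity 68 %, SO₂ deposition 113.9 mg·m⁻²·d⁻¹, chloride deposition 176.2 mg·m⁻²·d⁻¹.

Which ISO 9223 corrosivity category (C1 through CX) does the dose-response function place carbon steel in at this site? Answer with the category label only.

C5

carbon steel: f(T) = -0.054·(T−10) [T>10 °C] = -0.4644
  sulphur-dioxide contribution → 50.85 μm/a
  chloride contribution → 49.98 μm/a
  ⇒ r_corr(carbon steel) = 100.8 μm/a
Category bounds: 80…200 μm/a bracket r_corr ⇒ C5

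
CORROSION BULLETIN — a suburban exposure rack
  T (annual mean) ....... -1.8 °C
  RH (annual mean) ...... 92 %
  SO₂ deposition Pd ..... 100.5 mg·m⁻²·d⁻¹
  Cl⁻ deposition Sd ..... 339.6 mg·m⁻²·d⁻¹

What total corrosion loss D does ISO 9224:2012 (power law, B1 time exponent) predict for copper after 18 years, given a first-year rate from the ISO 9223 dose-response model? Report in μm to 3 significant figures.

D(18) = 14.8 μm

copper: f(T) = +0.126·(T−10) [T≤10 °C] = -1.4868
  SO₂ term: 0.0053·100.5^0.26·exp(0.059·92-1.4868) = 0.9046
  Cl⁻ term: 0.01025·339.6^0.27·exp(0.036·92+0.049·-1.8) = 1.242
  sum: 0.9046 + 1.242 → r_corr = 2.147 μm/a
Long-term exponent b (ISO 9224 Table 2, B1) = 0.667
  D(18) = 2.147 × 18^0.667 = 2.147 × 6.875 = 14.76 μm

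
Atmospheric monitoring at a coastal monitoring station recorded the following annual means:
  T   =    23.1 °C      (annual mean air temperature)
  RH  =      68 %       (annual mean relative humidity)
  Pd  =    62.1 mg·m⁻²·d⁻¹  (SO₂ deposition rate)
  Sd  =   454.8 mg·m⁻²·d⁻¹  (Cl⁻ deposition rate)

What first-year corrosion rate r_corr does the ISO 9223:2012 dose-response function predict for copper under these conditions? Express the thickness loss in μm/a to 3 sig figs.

copper: f(T) = -0.080·(T−10) [T>10 °C] = -1.0480
  Pd branch = 0.0053·Pd^0.26·e^(0.059·RH+f) = 0.3004 μm/a
  Sd branch = 0.01025·Sd^0.27·e^(0.036·RH+0.049·T) = 1.919 μm/a
  r_corr = 0.3004 + 1.919 = 2.219 μm/a

r_corr = 2.22 μm/a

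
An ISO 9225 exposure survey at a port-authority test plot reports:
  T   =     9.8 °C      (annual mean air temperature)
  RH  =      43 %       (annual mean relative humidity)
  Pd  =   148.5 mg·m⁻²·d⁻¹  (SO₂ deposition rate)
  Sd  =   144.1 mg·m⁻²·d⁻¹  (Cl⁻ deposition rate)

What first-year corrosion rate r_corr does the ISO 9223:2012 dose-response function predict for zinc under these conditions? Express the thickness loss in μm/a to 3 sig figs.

r_corr = 1.80 μm/a

zinc: temperature factor f = +0.038·(-0.2) = -0.0076
  sulphur-dioxide contribution → 0.8354 μm/a
  chloride contribution → 0.9653 μm/a
  ⇒ r_corr(zinc) = 1.801 μm/a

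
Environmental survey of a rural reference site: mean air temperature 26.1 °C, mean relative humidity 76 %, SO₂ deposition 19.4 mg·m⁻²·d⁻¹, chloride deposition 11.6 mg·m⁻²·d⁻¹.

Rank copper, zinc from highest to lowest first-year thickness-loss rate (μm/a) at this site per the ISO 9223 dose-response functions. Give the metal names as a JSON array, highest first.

copper: f(T) = -0.080·(T−10) [T>10 °C] = -1.2880
  sulphur-dioxide contribution → 0.28 μm/a
  chloride contribution → 1.101 μm/a
  total first-year rate 1.381 μm/a
zinc: T>10 °C ⇒ hinge -0.071·(26.1−10) = -1.1431
  sulphur-dioxide contribution → 0.5001 μm/a
  chloride contribution → 1.195 μm/a
  ⇒ r_corr(zinc) = 1.695 μm/a
Ordering by μm/a: zinc (1.69) > copper (1.38)

["zinc", "copper"]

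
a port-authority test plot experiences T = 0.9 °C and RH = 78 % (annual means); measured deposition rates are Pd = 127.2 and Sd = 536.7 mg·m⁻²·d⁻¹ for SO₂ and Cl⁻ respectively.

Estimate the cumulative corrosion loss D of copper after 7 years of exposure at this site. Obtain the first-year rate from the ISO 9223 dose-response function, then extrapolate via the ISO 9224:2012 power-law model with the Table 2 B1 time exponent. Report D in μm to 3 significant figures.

copper: f(T) = +0.126·(T−10) [T≤10 °C] = -1.1466
  sulphur-dioxide contribution → 0.5917 μm/a
  chloride contribution → 0.9692 μm/a
  total first-year rate 1.561 μm/a
Long-term exponent b (ISO 9224 Table 2, B1) = 0.667
  D(7) = 1.561 × 7^0.667 = 1.561 × 3.662 = 5.715 μm

D(7) = 5.72 μm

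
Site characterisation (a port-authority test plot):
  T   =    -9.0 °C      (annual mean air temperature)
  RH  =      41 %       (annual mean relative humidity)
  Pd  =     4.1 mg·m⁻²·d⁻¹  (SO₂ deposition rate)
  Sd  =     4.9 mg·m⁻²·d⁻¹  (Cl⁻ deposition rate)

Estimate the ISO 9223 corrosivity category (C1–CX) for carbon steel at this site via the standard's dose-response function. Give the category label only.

carbon steel: f(T) = +0.150·(T−10) [T≤10 °C] = -2.8500
  sulphur-dioxide contribution → 0.4842 μm/a
  chloride contribution → 0.7375 μm/a
  total first-year rate 1.222 μm/a
ISO 9223 Table 2 (carbon steel): 0 < 1.22 ≤ 1.3 μm/a ⇒ C1

C1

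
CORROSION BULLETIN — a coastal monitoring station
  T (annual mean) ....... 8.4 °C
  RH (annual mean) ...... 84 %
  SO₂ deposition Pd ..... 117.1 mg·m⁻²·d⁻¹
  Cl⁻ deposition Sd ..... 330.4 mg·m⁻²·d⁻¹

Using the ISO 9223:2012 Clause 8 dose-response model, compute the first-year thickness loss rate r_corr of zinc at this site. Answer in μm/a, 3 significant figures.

r_corr = 6.61 μm/a

zinc: T≤10 °C ⇒ hinge +0.038·(8.4−10) = -0.0608
  sulphur-dioxide contribution → 4.704 μm/a
  chloride contribution → 1.909 μm/a
  total first-year rate 6.613 μm/a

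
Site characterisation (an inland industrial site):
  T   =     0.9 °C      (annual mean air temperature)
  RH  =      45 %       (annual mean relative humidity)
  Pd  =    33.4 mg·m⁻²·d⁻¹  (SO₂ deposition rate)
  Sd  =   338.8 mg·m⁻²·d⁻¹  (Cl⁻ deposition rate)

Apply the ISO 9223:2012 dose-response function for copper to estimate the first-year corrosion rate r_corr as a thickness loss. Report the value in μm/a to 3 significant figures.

copper: f(T) = +0.126·(T−10) [T≤10 °C] = -1.1466
  Pd branch = 0.0053·Pd^0.26·e^(0.059·RH+f) = 0.05964 μm/a
  Cl⁻ term: 0.01025·338.8^0.27·exp(0.036·45+0.049·0.9) = 0.2609
  r_corr = 0.05964 + 0.2609 = 0.3206 μm/a

r_corr = 0.321 μm/a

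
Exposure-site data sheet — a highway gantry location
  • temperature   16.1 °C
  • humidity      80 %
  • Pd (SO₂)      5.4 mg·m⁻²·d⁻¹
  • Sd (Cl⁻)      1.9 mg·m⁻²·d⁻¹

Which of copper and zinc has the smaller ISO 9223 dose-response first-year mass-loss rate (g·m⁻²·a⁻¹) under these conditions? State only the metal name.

copper: f(T) = -0.080·(T−10) [T>10 °C] = -0.4880
  SO₂ term: 0.0053·5.4^0.26·exp(0.059·80-0.4880) = 0.5658
  Cl⁻ term: 0.01025·1.9^0.27·exp(0.036·80+0.049·16.1) = 0.4779
  sum: 0.5658 + 0.4779 → r_corr = 1.044 μm/a
  mass loss = 1.044 μm/a × 8.96 g/cm³ = 9.352 g·m⁻²·a⁻¹
zinc: T>10 °C ⇒ hinge -0.071·(16.1−10) = -0.4331
  SO₂ term: 0.0129·5.4^0.44·exp(0.046·80-0.4331) = 0.6966
  Sd branch = 0.0175·Sd^0.57·e^(0.008·RH+0.085·T) = 0.188 μm/a
  sum: 0.6966 + 0.188 → r_corr = 0.8846 μm/a
  mass loss = 0.8846 μm/a × 7.14 g/cm³ = 6.316 g·m⁻²·a⁻¹
Ordering by g·m⁻²·a⁻¹: copper (9.35) > zinc (6.32)

zinc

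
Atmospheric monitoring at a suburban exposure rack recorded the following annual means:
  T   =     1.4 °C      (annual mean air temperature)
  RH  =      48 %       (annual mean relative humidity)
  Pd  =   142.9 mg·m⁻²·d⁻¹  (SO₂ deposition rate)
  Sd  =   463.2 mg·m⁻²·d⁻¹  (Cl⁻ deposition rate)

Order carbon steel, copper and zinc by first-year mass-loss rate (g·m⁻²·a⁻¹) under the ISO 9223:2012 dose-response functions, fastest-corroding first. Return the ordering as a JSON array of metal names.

carbon steel: f(T) = +0.150·(T−10) [T≤10 °C] = -1.2900
  SO₂ term: 1.77·142.9^0.52·exp(0.02·48-1.2900) = 16.8
  Sd branch = 0.102·Sd^0.62·e^(0.033·RH+0.04·T) = 23.64 μm/a
  sum: 16.8 + 23.64 → r_corr = 40.44 μm/a
  mass loss = 40.44 μm/a × 7.85 g/cm³ = 317.4 g·m⁻²·a⁻¹
copper: temperature factor f = +0.126·(-8.6) = -1.0836
  SO₂ term: 0.0053·142.9^0.26·exp(0.059·48-1.0836) = 0.1106
  Cl⁻ term: 0.01025·463.2^0.27·exp(0.036·48+0.049·1.4) = 0.3241
  r_corr = 0.1106 + 0.3241 = 0.4348 μm/a
  mass loss = 0.4348 μm/a × 8.96 g/cm³ = 3.896 g·m⁻²·a⁻¹
zinc: f(T) = +0.038·(T−10) [T≤10 °C] = -0.3268
  Pd branch = 0.0129·Pd^0.44·e^(0.046·RH+f) = 0.7513 μm/a
  Cl⁻ term: 0.0175·463.2^0.57·exp(0.008·48+0.085·1.4) = 0.9571
  r_corr = 0.7513 + 0.9571 = 1.708 μm/a
  mass loss = 1.708 μm/a × 7.14 g/cm³ = 12.2 g·m⁻²·a⁻¹
Ordering by g·m⁻²·a⁻¹: carbon steel (317) > zinc (12.2) > copper (3.9)

["carbon steel", "zinc", "copper"]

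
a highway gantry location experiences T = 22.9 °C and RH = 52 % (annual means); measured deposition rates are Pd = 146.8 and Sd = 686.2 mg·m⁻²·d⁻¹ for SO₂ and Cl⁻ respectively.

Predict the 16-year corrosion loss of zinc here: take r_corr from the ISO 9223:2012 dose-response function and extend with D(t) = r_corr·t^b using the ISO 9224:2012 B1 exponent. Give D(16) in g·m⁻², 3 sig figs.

D(16) = 557 g·m⁻²

zinc: temperature factor f = -0.071·(12.9) = -0.9159
  sulphur-dioxide contribution → 0.507 μm/a
  chloride contribution → 7.688 μm/a
  ⇒ r_corr(zinc) = 8.195 μm/a
Long-term exponent b (ISO 9224 Table 2, B1) = 0.813
  D(16) = 8.195 × 16^0.813 = 8.195 × 9.527 = 78.08 μm
  Mass loss = 78.08 μm × 7.14 g/cm³ = 557.5 g·m⁻²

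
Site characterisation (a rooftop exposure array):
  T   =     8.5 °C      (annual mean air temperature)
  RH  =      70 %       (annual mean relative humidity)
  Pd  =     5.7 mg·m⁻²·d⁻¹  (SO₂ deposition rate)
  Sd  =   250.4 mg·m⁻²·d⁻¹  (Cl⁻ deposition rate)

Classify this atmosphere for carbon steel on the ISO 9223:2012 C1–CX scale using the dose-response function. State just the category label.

carbon steel: T≤10 °C ⇒ hinge +0.150·(8.5−10) = -0.2250
  sulphur-dioxide contribution → 14.17 μm/a
  chloride contribution → 44.32 μm/a
  total first-year rate 58.49 μm/a
Category bounds: 50…80 μm/a bracket r_corr ⇒ C4

C4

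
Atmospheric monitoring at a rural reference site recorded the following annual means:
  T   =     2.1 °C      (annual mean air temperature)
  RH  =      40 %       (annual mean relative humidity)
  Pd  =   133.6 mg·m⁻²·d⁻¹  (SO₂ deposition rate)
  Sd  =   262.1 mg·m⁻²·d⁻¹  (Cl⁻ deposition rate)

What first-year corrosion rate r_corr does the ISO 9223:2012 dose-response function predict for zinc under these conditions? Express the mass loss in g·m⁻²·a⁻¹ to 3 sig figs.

zinc: f(T) = +0.038·(T−10) [T≤10 °C] = -0.3002
  Pd branch = 0.0129·Pd^0.44·e^(0.046·RH+f) = 0.5184 μm/a
  Sd branch = 0.0175·Sd^0.57·e^(0.008·RH+0.085·T) = 0.6887 μm/a
  sum: 0.5184 + 0.6887 → r_corr = 1.207 μm/a
Convert to mass loss: 1.207 μm/a × 7.14 g/cm³ = 8.619 g·m⁻²·a⁻¹

r_corr = 8.62 g·m⁻²·a⁻¹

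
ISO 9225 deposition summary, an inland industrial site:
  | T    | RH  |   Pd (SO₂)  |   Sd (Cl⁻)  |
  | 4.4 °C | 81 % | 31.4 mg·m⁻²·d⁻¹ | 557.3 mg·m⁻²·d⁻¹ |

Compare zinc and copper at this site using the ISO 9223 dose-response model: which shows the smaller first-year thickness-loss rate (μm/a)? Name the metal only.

zinc: temperature factor f = +0.038·(-5.6) = -0.2128
  Pd branch = 0.0129·Pd^0.44·e^(0.046·RH+f) = 1.972 μm/a
  Sd branch = 0.0175·Sd^0.57·e^(0.008·RH+0.085·T) = 1.787 μm/a
  r_corr = 1.972 + 1.787 = 3.76 μm/a
copper: temperature factor f = +0.126·(-5.6) = -0.7056
  Pd branch = 0.0053·Pd^0.26·e^(0.059·RH+f) = 0.763 μm/a
  Cl⁻ term: 0.01025·557.3^0.27·exp(0.036·81+0.049·4.4) = 1.295
  sum: 0.763 + 1.295 → r_corr = 2.058 μm/a
Ordering by μm/a: zinc (3.76) > copper (2.06)

copper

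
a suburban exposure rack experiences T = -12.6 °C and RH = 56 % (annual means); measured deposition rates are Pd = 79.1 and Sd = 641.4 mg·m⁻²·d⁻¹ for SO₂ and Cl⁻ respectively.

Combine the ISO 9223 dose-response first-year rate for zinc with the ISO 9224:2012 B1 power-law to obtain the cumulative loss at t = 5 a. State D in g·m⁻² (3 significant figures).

D(5) = 22.9 g·m⁻²

zinc: T≤10 °C ⇒ hinge +0.038·(-12.6−10) = -0.8588
  SO₂ term: 0.0129·79.1^0.44·exp(0.046·56-0.8588) = 0.4915
  Sd branch = 0.0175·Sd^0.57·e^(0.008·RH+0.085·T) = 0.3737 μm/a
  sum: 0.4915 + 0.3737 → r_corr = 0.8653 μm/a
Power-law: D(5) = r_corr · 5^0.813
  D(5) = 0.8653 × 5^0.813 = 0.8653 × 3.701 = 3.202 μm
  Mass loss = 3.202 μm × 7.14 g/cm³ = 22.86 g·m⁻²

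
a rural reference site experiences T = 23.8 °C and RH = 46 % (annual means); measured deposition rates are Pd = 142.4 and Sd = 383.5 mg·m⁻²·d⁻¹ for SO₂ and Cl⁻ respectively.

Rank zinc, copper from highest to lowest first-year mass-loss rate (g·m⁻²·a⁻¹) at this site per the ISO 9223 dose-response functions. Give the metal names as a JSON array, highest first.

zinc: temperature factor f = -0.071·(13.8) = -0.9798
  sulphur-dioxide contribution → 0.3561 μm/a
  chloride contribution → 5.678 μm/a
  ⇒ r_corr(zinc) = 6.034 μm/a
  mass loss = 6.034 μm/a × 7.14 g/cm³ = 43.08 g·m⁻²·a⁻¹
copper: T>10 °C ⇒ hinge -0.080·(23.8−10) = -1.1040
  sulphur-dioxide contribution → 0.09625 μm/a
  chloride contribution → 0.859 μm/a
  total first-year rate 0.9553 μm/a
  mass loss = 0.9553 μm/a × 8.96 g/cm³ = 8.559 g·m⁻²·a⁻¹
Ordering by g·m⁻²·a⁻¹: zinc (43.1) > copper (8.56)

["zinc", "copper"]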